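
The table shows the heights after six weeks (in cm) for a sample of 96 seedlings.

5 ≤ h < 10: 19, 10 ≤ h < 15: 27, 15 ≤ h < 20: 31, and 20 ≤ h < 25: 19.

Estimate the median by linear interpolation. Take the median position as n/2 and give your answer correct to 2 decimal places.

Cumulative frequencies: 19, 46, 77, 96
n = 96; position = n/2 = 48.
This falls in the class 15 ≤ h < 20: L = 15, F = 46, f = 31, h = 5.
Median ≈ 15 + ((48 − 46) / 31) × 5 = 15.3226

15.32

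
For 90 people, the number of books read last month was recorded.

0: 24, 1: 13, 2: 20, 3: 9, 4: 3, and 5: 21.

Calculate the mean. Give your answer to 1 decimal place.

2.2

Values: 0, 1, 2, 3, 4, 5
Σfx = 24×0 + 13×1 + 20×2 + 9×3 + 3×4 + 21×5 = 197
n = Σf = 90
Mean = 197 / 90 = 2.1889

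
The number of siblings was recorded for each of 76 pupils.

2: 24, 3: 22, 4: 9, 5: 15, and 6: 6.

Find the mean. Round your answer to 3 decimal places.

Values: 2, 3, 4, 5, 6
Σfx = 24×2 + 22×3 + 9×4 + 15×5 + 6×6 = 261
n = Σf = 76
Mean = 261 / 76 = 3.4342

3.434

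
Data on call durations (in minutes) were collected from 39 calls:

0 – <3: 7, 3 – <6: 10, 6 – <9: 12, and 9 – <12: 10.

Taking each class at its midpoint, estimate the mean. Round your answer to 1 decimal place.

Midpoints: 1.5, 4.5, 7.5, 10.5
Σfm = 7×1.5 + 10×4.5 + 12×7.5 + 10×10.5 = 250.5
n = Σf = 39
Mean = 250.5 / 39 = 6.4231

6.4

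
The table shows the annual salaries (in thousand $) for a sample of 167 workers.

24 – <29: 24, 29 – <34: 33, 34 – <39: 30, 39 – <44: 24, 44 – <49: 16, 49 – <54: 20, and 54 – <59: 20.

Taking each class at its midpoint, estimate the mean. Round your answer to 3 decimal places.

39.943

Midpoints: 26.5, 31.5, 36.5, 41.5, 46.5, 51.5, 56.5
Σfm = 24×26.5 + 33×31.5 + 30×36.5 + 24×41.5 + 16×46.5 + 20×51.5 + 20×56.5 = 6670.5
n = Σf = 167
Mean = 6670.5 / 167 = 39.9431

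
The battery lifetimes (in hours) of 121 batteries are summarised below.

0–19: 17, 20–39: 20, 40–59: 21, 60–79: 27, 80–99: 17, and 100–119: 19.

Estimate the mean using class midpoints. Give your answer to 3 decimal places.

60.079

Midpoints: 9.5, 29.5, 49.5, 69.5, 89.5, 109.5
Σfm = 17×9.5 + 20×29.5 + 21×49.5 + 27×69.5 + 17×89.5 + 19×109.5 = 7269.5
n = Σf = 121
Mean = 7269.5 / 121 = 60.0785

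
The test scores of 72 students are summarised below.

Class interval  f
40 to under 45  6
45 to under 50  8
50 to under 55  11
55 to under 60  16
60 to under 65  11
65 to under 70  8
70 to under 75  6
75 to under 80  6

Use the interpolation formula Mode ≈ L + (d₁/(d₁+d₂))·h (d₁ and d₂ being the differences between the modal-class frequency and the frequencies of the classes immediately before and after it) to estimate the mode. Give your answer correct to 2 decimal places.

57.50

Modal class: 55 to under 60 (highest frequency 16).
d₁ = 16 − 11 = 5, d₂ = 16 − 11 = 5
Mode ≈ 55 + (5/(5+5)) × 5 = 55 + 2.5000 = 57.5000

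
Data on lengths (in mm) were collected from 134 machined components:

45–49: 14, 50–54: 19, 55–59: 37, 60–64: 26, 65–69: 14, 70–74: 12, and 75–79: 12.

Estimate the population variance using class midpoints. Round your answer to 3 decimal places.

73.732

Midpoints: 47, 52, 57, 62, 67, 72, 77
n = 134, Σfm = 8093, mean = 60.3955
Σfm² = 498661
Σf(m − x̄)² = Σfm² − (Σfm)²/n = 498661 − 8093²/134 = 9880.0373
Population variance = 9880.0373 / 134 = 73.7316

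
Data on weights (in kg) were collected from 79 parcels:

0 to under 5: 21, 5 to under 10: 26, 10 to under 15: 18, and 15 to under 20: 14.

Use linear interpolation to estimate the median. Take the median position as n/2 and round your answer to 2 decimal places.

Cumulative frequencies: 21, 47, 65, 79
n = 79; position = n/2 = 39.5.
This falls in the class 5 to under 10: L = 5, F = 21, f = 26, h = 5.
Median ≈ 5 + ((39.5 − 21) / 26) × 5 = 8.5577

8.56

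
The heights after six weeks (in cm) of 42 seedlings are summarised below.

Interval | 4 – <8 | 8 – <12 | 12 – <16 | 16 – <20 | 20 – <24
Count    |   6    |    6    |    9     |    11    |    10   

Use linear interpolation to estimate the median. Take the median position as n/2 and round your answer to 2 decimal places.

16.00

Cumulative frequencies: 6, 12, 21, 32, 42
n = 42; position = n/2 = 21.
This falls in the class 12 – <16: L = 12, F = 12, f = 9, h = 4.
Median ≈ 12 + ((21 − 12) / 9) × 4 = 16.0000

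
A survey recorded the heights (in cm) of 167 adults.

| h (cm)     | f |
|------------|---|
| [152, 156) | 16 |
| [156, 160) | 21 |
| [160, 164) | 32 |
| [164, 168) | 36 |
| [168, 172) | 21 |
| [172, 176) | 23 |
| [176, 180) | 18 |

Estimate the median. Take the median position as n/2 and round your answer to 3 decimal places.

165.611

Cumulative frequencies: 16, 37, 69, 105, 126, 149, 167
n = 167; position = n/2 = 83.5.
This falls in the class [164, 168): L = 164, F = 69, f = 36, h = 4.
Median ≈ 164 + ((83.5 − 69) / 36) × 4 = 165.6111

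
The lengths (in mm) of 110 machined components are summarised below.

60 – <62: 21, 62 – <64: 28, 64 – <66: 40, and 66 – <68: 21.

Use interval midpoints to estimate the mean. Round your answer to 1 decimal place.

64.1

Midpoints: 61, 63, 65, 67
Σfm = 21×61 + 28×63 + 40×65 + 21×67 = 7052
n = Σf = 110
Mean = 7052 / 110 = 64.1091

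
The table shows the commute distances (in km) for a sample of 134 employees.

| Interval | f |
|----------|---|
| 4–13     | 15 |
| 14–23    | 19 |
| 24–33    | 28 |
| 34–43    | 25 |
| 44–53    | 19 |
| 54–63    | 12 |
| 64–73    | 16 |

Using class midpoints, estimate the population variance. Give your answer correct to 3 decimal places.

Midpoints: 8.5, 18.5, 28.5, 38.5, 48.5, 58.5, 68.5
n = 134, Σfm = 4959, mean = 37.0075
Σfm² = 228221.5
Σf(m − x̄)² = Σfm² − (Σfm)²/n = 228221.5 − 4959²/134 = 44701.4925
Population variance = 44701.4925 / 134 = 333.5932

333.593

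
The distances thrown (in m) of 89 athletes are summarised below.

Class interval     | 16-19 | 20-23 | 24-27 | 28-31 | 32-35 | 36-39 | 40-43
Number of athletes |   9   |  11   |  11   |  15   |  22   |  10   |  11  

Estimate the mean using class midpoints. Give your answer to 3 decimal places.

30.174

Midpoints: 17.5, 21.5, 25.5, 29.5, 33.5, 37.5, 41.5
Σfm = 9×17.5 + 11×21.5 + 11×25.5 + 15×29.5 + 22×33.5 + 10×37.5 + 11×41.5 = 2685.5
n = Σf = 89
Mean = 2685.5 / 89 = 30.1742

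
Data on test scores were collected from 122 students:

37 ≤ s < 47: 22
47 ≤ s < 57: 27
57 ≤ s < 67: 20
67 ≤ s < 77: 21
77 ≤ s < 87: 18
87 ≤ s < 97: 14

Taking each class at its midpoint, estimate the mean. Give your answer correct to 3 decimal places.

Midpoints: 42, 52, 62, 72, 82, 92
Σfm = 22×42 + 27×52 + 20×62 + 21×72 + 18×82 + 14×92 = 7844
n = Σf = 122
Mean = 7844 / 122 = 64.2951

64.295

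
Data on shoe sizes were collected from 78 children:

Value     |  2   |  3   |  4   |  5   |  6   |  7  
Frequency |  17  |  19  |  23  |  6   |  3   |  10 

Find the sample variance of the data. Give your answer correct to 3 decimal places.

Values: 2, 3, 4, 5, 6, 7
n = 78, Σfx = 301, mean = 3.8590
Σfx² = 1355
Σf(x − x̄)² = Σfx² − (Σfx)²/n = 1355 − 301²/78 = 193.4487
Sample variance = 193.4487 / 77 = 2.5123

2.512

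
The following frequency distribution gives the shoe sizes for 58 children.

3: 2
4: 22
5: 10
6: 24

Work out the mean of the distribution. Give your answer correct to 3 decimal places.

Values: 3, 4, 5, 6
Σfx = 2×3 + 22×4 + 10×5 + 24×6 = 288
n = Σf = 58
Mean = 288 / 58 = 4.9655

4.966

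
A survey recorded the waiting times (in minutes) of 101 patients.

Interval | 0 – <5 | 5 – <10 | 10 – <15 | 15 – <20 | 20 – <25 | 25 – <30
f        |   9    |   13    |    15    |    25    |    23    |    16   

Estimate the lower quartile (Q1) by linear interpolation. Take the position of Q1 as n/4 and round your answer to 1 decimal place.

Cumulative frequencies: 9, 22, 37, 62, 85, 101
n = 101; position = n/4 = 25.25.
This falls in the class 10 – <15: L = 10, F = 22, f = 15, h = 5.
Lower quartile ≈ 10 + ((25.25 − 22) / 15) × 5 = 11.0833

11.1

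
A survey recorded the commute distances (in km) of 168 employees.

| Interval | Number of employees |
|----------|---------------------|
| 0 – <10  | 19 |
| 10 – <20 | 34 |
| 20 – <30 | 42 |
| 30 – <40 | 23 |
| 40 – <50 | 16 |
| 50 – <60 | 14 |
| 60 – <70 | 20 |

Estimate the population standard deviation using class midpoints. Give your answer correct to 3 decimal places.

Midpoints: 5, 15, 25, 35, 45, 55, 65
n = 168, Σfm = 5250, mean = 31.2500
Σfm² = 221800
Σf(m − x̄)² = Σfm² − (Σfm)²/n = 221800 − 5250²/168 = 57737.5000
Population variance = 57737.5000 / 168 = 343.6756
Standard deviation = √343.6756 = 18.5385

18.538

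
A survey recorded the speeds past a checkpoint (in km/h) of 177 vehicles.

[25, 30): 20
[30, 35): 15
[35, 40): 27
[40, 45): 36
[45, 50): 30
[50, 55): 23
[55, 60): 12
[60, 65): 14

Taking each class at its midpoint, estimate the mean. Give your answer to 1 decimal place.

43.9

Midpoints: 27.5, 32.5, 37.5, 42.5, 47.5, 52.5, 57.5, 62.5
Σfm = 20×27.5 + 15×32.5 + 27×37.5 + 36×42.5 + 30×47.5 + 23×52.5 + 12×57.5 + 14×62.5 = 7777.5
n = Σf = 177
Mean = 7777.5 / 177 = 43.9407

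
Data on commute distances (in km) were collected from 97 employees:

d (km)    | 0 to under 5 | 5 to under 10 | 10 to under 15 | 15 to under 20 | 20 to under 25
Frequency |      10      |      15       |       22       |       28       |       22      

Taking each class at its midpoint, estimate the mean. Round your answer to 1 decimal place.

14.4

Midpoints: 2.5, 7.5, 12.5, 17.5, 22.5
Σfm = 10×2.5 + 15×7.5 + 22×12.5 + 28×17.5 + 22×22.5 = 1397.5
n = Σf = 97
Mean = 1397.5 / 97 = 14.4072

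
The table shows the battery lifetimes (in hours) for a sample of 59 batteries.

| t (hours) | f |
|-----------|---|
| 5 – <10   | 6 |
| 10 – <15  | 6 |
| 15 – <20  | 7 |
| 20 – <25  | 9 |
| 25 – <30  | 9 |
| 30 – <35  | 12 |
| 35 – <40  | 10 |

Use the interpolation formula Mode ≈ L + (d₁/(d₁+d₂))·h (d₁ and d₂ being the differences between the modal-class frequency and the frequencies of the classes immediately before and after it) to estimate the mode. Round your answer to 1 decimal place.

Modal class: 30 – <35 (highest frequency 12).
d₁ = 12 − 9 = 3, d₂ = 12 − 10 = 2
Mode ≈ 30 + (3/(3+2)) × 5 = 30 + 3.0000 = 33.0000

33.0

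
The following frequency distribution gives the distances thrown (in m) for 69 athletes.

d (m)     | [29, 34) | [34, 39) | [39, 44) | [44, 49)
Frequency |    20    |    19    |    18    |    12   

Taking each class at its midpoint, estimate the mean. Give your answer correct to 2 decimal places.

38.09

Midpoints: 31.5, 36.5, 41.5, 46.5
Σfm = 20×31.5 + 19×36.5 + 18×41.5 + 12×46.5 = 2628.5
n = Σf = 69
Mean = 2628.5 / 69 = 38.0942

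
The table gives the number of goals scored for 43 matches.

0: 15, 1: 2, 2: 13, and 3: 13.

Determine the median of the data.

2

Cumulative frequencies: 15, 17, 30, 43
n = 43, so the median is the value in position (n+1)/2 = 22.
Position 22 falls at value 2.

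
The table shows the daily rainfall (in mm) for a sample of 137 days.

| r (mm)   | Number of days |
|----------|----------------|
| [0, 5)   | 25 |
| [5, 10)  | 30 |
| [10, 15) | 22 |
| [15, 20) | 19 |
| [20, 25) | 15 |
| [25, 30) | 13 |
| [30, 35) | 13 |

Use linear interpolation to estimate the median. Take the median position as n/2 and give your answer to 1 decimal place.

Cumulative frequencies: 25, 55, 77, 96, 111, 124, 137
n = 137; position = n/2 = 68.5.
This falls in the class [10, 15): L = 10, F = 55, f = 22, h = 5.
Median ≈ 10 + ((68.5 − 55) / 22) × 5 = 13.0682

13.1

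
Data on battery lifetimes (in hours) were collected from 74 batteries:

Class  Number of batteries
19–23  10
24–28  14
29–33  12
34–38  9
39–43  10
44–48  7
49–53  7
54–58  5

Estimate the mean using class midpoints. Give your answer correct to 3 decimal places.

Midpoints: 21, 26, 31, 36, 41, 46, 51, 56
Σfm = 10×21 + 14×26 + 12×31 + 9×36 + 10×41 + 7×46 + 7×51 + 5×56 = 2639
n = Σf = 74
Mean = 2639 / 74 = 35.6622

35.662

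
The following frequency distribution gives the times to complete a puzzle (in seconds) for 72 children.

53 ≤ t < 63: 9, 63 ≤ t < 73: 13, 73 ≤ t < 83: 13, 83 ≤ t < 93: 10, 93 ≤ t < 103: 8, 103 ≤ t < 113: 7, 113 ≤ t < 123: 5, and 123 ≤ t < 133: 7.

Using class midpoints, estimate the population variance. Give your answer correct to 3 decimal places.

470.814

Midpoints: 58, 68, 78, 88, 98, 108, 118, 128
n = 72, Σfm = 6326, mean = 87.8611
Σfm² = 589708
Σf(m − x̄)² = Σfm² − (Σfm)²/n = 589708 − 6326²/72 = 33898.6111
Population variance = 33898.6111 / 72 = 470.8140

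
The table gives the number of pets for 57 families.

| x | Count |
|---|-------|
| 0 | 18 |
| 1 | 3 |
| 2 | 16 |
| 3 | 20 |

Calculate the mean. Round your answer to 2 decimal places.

Values: 0, 1, 2, 3
Σfx = 18×0 + 3×1 + 16×2 + 20×3 = 95
n = Σf = 57
Mean = 95 / 57 = 1.6667

1.67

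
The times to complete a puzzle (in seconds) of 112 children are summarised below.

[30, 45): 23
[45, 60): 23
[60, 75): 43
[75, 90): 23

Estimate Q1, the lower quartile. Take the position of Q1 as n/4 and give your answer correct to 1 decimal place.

Cumulative frequencies: 23, 46, 89, 112
n = 112; position = n/4 = 28.
This falls in the class [45, 60): L = 45, F = 23, f = 23, h = 15.
Lower quartile ≈ 45 + ((28 − 23) / 23) × 15 = 48.2609

48.3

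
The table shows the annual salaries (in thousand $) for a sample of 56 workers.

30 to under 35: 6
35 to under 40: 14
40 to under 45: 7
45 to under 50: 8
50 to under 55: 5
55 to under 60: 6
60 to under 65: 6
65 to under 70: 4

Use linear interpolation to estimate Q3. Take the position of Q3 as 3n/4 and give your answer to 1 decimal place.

56.7

Cumulative frequencies: 6, 20, 27, 35, 40, 46, 52, 56
n = 56; position = 3n/4 = 42.
This falls in the class 55 to under 60: L = 55, F = 40, f = 6, h = 5.
Upper quartile ≈ 55 + ((42 − 40) / 6) × 5 = 56.6667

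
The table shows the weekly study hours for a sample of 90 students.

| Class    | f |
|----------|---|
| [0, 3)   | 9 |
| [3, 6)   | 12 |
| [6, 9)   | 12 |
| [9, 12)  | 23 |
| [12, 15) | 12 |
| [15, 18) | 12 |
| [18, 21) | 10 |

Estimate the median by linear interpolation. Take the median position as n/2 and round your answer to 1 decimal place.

10.6

Cumulative frequencies: 9, 21, 33, 56, 68, 80, 90
n = 90; position = n/2 = 45.
This falls in the class [9, 12): L = 9, F = 33, f = 23, h = 3.
Median ≈ 9 + ((45 − 33) / 23) × 3 = 10.5652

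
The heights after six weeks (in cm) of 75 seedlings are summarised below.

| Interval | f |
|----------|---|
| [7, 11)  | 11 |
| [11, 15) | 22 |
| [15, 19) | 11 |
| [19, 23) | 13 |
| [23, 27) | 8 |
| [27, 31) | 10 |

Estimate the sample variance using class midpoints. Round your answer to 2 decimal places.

Midpoints: 9, 13, 17, 21, 25, 29
n = 75, Σfm = 1335, mean = 17.8000
Σfm² = 26931
Σf(m − x̄)² = Σfm² − (Σfm)²/n = 26931 − 1335²/75 = 3168.0000
Sample variance = 3168.0000 / 74 = 42.8108

42.81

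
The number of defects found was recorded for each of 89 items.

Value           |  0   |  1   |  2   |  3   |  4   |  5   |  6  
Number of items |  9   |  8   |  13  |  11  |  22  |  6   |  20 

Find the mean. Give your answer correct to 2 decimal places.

3.43

Values: 0, 1, 2, 3, 4, 5, 6
Σfx = 9×0 + 8×1 + 13×2 + 11×3 + 22×4 + 6×5 + 20×6 = 305
n = Σf = 89
Mean = 305 / 89 = 3.4270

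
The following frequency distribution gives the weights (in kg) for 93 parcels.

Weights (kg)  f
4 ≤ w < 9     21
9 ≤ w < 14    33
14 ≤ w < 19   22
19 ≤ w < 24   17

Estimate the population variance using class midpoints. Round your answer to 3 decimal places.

Midpoints: 6.5, 11.5, 16.5, 21.5
n = 93, Σfm = 1244.5, mean = 13.3817
Σfm² = 19099.25
Σf(m − x̄)² = Σfm² − (Σfm)²/n = 19099.25 − 1244.5²/93 = 2445.6989
Population variance = 2445.6989 / 93 = 26.2978

26.298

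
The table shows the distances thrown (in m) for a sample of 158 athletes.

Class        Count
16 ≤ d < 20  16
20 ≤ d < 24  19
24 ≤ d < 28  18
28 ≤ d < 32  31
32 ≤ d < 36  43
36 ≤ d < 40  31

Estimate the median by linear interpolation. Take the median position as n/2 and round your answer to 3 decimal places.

31.355

Cumulative frequencies: 16, 35, 53, 84, 127, 158
n = 158; position = n/2 = 79.
This falls in the class 28 ≤ d < 32: L = 28, F = 53, f = 31, h = 4.
Median ≈ 28 + ((79 − 53) / 31) × 4 = 31.3548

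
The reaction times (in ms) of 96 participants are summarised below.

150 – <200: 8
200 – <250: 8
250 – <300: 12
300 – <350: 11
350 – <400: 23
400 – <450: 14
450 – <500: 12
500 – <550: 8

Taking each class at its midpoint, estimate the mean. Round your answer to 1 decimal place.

Midpoints: 175, 225, 275, 325, 375, 425, 475, 525
Σfm = 8×175 + 8×225 + 12×275 + 11×325 + 23×375 + 14×425 + 12×475 + 8×525 = 34550
n = Σf = 96
Mean = 34550 / 96 = 359.8958

359.9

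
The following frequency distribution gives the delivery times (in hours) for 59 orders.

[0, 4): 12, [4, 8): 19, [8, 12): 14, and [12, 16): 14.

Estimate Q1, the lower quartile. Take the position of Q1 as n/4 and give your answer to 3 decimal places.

Cumulative frequencies: 12, 31, 45, 59
n = 59; position = n/4 = 14.75.
This falls in the class [4, 8): L = 4, F = 12, f = 19, h = 4.
Lower quartile ≈ 4 + ((14.75 − 12) / 19) × 4 = 4.5789

4.579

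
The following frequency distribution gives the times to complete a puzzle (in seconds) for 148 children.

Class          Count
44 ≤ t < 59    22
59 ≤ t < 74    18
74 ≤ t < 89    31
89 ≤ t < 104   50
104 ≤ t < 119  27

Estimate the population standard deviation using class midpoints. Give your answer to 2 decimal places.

Midpoints: 51.5, 66.5, 81.5, 96.5, 111.5
n = 148, Σfm = 12692, mean = 85.7568
Σfm² = 1145143
Σf(m − x̄)² = Σfm² − (Σfm)²/n = 1145143 − 12692²/148 = 56718.2432
Population variance = 56718.2432 / 148 = 383.2314
Standard deviation = √383.2314 = 19.5763

19.58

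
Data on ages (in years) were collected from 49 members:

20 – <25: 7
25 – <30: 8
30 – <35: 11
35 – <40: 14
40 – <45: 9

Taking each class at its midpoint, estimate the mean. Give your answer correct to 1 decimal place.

33.5

Midpoints: 22.5, 27.5, 32.5, 37.5, 42.5
Σfm = 7×22.5 + 8×27.5 + 11×32.5 + 14×37.5 + 9×42.5 = 1642.5
n = Σf = 49
Mean = 1642.5 / 49 = 33.5204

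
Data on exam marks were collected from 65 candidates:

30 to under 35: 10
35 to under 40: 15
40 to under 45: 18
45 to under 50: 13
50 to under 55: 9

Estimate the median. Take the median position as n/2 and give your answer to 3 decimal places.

Cumulative frequencies: 10, 25, 43, 56, 65
n = 65; position = n/2 = 32.5.
This falls in the class 40 to under 45: L = 40, F = 25, f = 18, h = 5.
Median ≈ 40 + ((32.5 − 25) / 18) × 5 = 42.0833

42.083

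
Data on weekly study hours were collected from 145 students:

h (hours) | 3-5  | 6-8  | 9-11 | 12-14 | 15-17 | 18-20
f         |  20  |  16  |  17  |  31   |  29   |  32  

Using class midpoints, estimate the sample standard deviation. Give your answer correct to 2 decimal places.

Midpoints: 4, 7, 10, 13, 16, 19
n = 145, Σfm = 1837, mean = 12.6690
Σfm² = 27019
Σf(m − x̄)² = Σfm² − (Σfm)²/n = 27019 − 1837²/145 = 3746.1103
Sample variance = 3746.1103 / 144 = 26.0147
Standard deviation = √26.0147 = 5.1005

5.10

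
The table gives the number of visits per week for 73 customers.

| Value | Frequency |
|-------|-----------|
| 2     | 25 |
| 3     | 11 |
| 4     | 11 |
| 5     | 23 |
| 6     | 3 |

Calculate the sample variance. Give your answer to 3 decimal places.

Values: 2, 3, 4, 5, 6
n = 73, Σfx = 260, mean = 3.5616
Σfx² = 1058
Σf(x − x̄)² = Σfx² − (Σfx)²/n = 1058 − 260²/73 = 131.9726
Sample variance = 131.9726 / 72 = 1.8330

1.833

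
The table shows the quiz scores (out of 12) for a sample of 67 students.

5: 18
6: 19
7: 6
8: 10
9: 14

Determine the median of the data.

Cumulative frequencies: 18, 37, 43, 53, 67
n = 67, so the median is the value in position (n+1)/2 = 34.
Position 34 falls at value 6.

6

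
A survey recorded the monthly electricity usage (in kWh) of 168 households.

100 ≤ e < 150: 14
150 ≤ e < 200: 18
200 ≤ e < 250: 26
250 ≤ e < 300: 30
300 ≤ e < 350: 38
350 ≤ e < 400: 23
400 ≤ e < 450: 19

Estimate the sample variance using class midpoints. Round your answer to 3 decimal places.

Midpoints: 125, 175, 225, 275, 325, 375, 425
n = 168, Σfm = 48050, mean = 286.0119
Σfm² = 15035000
Σf(m − x̄)² = Σfm² − (Σfm)²/n = 15035000 − 48050²/168 = 1292127.9762
Sample variance = 1292127.9762 / 167 = 7737.2933

7737.293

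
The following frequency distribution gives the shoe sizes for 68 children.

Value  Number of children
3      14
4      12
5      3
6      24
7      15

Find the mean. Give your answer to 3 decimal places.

5.206

Values: 3, 4, 5, 6, 7
Σfx = 14×3 + 12×4 + 3×5 + 24×6 + 15×7 = 354
n = Σf = 68
Mean = 354 / 68 = 5.2059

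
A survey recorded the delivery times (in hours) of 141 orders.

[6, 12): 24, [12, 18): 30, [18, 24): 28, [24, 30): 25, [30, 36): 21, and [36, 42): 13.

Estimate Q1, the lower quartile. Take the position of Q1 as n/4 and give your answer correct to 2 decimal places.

Cumulative frequencies: 24, 54, 82, 107, 128, 141
n = 141; position = n/4 = 35.25.
This falls in the class [12, 18): L = 12, F = 24, f = 30, h = 6.
Lower quartile ≈ 12 + ((35.25 − 24) / 30) × 6 = 14.2500

14.25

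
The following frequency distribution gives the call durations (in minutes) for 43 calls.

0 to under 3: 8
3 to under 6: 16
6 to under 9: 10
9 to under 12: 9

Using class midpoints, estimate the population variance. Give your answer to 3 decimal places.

Midpoints: 1.5, 4.5, 7.5, 10.5
n = 43, Σfm = 253.5, mean = 5.8953
Σfm² = 1896.75
Σf(m − x̄)² = Σfm² − (Σfm)²/n = 1896.75 − 253.5²/43 = 402.2791
Population variance = 402.2791 / 43 = 9.3553

9.355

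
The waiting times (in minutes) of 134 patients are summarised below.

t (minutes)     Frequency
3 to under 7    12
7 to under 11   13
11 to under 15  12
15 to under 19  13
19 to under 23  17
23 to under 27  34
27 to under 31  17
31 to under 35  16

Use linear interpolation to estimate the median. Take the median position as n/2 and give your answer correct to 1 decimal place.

Cumulative frequencies: 12, 25, 37, 50, 67, 101, 118, 134
n = 134; position = n/2 = 67.
This falls in the class 19 to under 23: L = 19, F = 50, f = 17, h = 4.
Median ≈ 19 + ((67 − 50) / 17) × 4 = 23.0000

23.0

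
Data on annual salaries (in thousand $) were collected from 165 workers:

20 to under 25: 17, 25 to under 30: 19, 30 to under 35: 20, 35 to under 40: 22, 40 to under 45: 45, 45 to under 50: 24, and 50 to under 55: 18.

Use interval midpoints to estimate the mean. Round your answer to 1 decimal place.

38.7

Midpoints: 22.5, 27.5, 32.5, 37.5, 42.5, 47.5, 52.5
Σfm = 17×22.5 + 19×27.5 + 20×32.5 + 22×37.5 + 45×42.5 + 24×47.5 + 18×52.5 = 6377.5
n = Σf = 165
Mean = 6377.5 / 165 = 38.6515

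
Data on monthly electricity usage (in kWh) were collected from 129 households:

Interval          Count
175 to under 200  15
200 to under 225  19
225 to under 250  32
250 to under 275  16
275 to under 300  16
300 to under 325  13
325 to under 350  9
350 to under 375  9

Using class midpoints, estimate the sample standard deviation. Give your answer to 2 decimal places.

Midpoints: 187.5, 212.5, 237.5, 262.5, 287.5, 312.5, 337.5, 362.5
n = 129, Σfm = 33612.5, mean = 260.5620
Σfm² = 9092656.25
Σf(m − x̄)² = Σfm² − (Σfm)²/n = 9092656.25 − 33612.5²/129 = 334515.5039
Sample variance = 334515.5039 / 128 = 2613.4024
Standard deviation = √2613.4024 = 51.1214

51.12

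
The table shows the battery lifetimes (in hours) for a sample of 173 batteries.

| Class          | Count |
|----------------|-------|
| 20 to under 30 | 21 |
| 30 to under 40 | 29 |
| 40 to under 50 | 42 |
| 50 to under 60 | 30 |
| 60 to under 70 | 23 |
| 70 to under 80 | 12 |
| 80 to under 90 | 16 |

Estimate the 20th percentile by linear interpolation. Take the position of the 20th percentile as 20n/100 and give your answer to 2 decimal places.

34.69

Cumulative frequencies: 21, 50, 92, 122, 145, 157, 173
n = 173; position = 20n/100 = 34.6.
This falls in the class 30 to under 40: L = 30, F = 21, f = 29, h = 10.
20th percentile ≈ 30 + ((34.6 − 21) / 29) × 10 = 34.6897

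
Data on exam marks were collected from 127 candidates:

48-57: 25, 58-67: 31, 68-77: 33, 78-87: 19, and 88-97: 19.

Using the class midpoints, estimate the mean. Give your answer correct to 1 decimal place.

70.6

Midpoints: 52.5, 62.5, 72.5, 82.5, 92.5
Σfm = 25×52.5 + 31×62.5 + 33×72.5 + 19×82.5 + 19×92.5 = 8967.5
n = Σf = 127
Mean = 8967.5 / 127 = 70.6102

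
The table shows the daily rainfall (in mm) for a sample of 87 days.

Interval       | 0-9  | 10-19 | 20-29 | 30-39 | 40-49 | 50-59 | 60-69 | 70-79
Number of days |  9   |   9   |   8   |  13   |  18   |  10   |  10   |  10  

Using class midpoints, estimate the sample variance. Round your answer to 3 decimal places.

Midpoints: 4.5, 14.5, 24.5, 34.5, 44.5, 54.5, 64.5, 74.5
n = 87, Σfm = 3551.5, mean = 40.8218
Σfm² = 184801.75
Σf(m − x̄)² = Σfm² − (Σfm)²/n = 184801.75 − 3551.5²/87 = 39822.9885
Sample variance = 39822.9885 / 86 = 463.0580

463.058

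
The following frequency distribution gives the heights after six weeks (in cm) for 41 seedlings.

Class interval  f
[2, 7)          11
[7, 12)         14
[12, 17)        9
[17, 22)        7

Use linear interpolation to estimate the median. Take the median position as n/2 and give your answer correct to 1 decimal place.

10.4

Cumulative frequencies: 11, 25, 34, 41
n = 41; position = n/2 = 20.5.
This falls in the class [7, 12): L = 7, F = 11, f = 14, h = 5.
Median ≈ 7 + ((20.5 − 11) / 14) × 5 = 10.3929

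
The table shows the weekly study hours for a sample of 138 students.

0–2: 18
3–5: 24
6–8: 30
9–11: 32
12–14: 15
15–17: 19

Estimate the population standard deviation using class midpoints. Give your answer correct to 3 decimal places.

Midpoints: 1, 4, 7, 10, 13, 16
n = 138, Σfm = 1143, mean = 8.2826
Σfm² = 12471
Σf(m − x̄)² = Σfm² − (Σfm)²/n = 12471 − 1143²/138 = 3003.9783
Population variance = 3003.9783 / 138 = 21.7680
Standard deviation = √21.7680 = 4.6656

4.666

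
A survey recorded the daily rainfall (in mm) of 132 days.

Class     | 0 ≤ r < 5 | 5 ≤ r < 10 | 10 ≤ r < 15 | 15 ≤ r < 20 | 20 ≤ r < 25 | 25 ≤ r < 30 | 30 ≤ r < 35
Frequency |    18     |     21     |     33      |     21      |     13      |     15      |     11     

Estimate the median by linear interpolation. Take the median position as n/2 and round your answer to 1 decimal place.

14.1

Cumulative frequencies: 18, 39, 72, 93, 106, 121, 132
n = 132; position = n/2 = 66.
This falls in the class 10 ≤ r < 15: L = 10, F = 39, f = 33, h = 5.
Median ≈ 10 + ((66 − 39) / 33) × 5 = 14.0909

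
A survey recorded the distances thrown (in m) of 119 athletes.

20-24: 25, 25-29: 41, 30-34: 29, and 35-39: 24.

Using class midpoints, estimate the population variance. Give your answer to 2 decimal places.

Midpoints: 22, 27, 32, 37
n = 119, Σfm = 3473, mean = 29.1849
Σfm² = 104541
Σf(m − x̄)² = Σfm² − (Σfm)²/n = 104541 − 3473²/119 = 3181.9328
Population variance = 3181.9328 / 119 = 26.7389

26.74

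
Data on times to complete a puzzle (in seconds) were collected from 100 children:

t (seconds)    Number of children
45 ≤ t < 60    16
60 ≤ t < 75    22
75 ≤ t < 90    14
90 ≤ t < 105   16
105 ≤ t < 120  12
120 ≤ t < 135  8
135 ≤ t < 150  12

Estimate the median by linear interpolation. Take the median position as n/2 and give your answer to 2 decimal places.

Cumulative frequencies: 16, 38, 52, 68, 80, 88, 100
n = 100; position = n/2 = 50.
This falls in the class 75 ≤ t < 90: L = 75, F = 38, f = 14, h = 15.
Median ≈ 75 + ((50 − 38) / 14) × 15 = 87.8571

87.86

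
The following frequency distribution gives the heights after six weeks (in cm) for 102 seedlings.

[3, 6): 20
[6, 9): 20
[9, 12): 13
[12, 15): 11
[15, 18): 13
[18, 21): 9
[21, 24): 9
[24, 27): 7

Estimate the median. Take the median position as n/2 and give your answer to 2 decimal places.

11.54

Cumulative frequencies: 20, 40, 53, 64, 77, 86, 95, 102
n = 102; position = n/2 = 51.
This falls in the class [9, 12): L = 9, F = 40, f = 13, h = 3.
Median ≈ 9 + ((51 − 40) / 13) × 3 = 11.5385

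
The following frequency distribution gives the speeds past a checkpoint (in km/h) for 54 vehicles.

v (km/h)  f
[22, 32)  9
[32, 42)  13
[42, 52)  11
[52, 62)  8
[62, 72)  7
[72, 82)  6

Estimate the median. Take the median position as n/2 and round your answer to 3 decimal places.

46.545

Cumulative frequencies: 9, 22, 33, 41, 48, 54
n = 54; position = n/2 = 27.
This falls in the class [42, 52): L = 42, F = 22, f = 11, h = 10.
Median ≈ 42 + ((27 − 22) / 11) × 10 = 46.5455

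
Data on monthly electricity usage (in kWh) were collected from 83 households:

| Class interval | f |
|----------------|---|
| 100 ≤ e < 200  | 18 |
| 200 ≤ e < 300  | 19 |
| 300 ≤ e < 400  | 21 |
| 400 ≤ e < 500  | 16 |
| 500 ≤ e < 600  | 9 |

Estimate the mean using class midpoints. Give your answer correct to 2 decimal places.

324.70

Midpoints: 150, 250, 350, 450, 550
Σfm = 18×150 + 19×250 + 21×350 + 16×450 + 9×550 = 26950
n = Σf = 83
Mean = 26950 / 83 = 324.6988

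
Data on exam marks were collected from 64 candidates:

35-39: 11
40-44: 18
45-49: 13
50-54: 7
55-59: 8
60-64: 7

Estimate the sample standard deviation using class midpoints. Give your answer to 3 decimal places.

8.061

Midpoints: 37, 42, 47, 52, 57, 62
n = 64, Σfm = 3028, mean = 47.3125
Σfm² = 147356
Σf(m − x̄)² = Σfm² − (Σfm)²/n = 147356 − 3028²/64 = 4093.7500
Sample variance = 4093.7500 / 63 = 64.9802
Standard deviation = √64.9802 = 8.0610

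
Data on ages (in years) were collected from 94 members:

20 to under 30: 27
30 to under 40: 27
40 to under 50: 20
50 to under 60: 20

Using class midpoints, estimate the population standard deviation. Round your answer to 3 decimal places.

11.081

Midpoints: 25, 35, 45, 55
n = 94, Σfm = 3620, mean = 38.5106
Σfm² = 150950
Σf(m − x̄)² = Σfm² − (Σfm)²/n = 150950 − 3620²/94 = 11541.4894
Population variance = 11541.4894 / 94 = 122.7818
Standard deviation = √122.7818 = 11.0807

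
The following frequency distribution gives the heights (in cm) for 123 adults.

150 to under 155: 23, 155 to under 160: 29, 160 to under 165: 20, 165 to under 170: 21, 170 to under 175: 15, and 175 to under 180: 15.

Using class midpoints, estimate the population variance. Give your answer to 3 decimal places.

Midpoints: 152.5, 157.5, 162.5, 167.5, 172.5, 177.5
n = 123, Σfm = 20092.5, mean = 163.3537
Σfm² = 3290518.75
Σf(m − x̄)² = Σfm² − (Σfm)²/n = 3290518.75 − 20092.5²/123 = 8335.3659
Population variance = 8335.3659 / 123 = 67.7672

67.767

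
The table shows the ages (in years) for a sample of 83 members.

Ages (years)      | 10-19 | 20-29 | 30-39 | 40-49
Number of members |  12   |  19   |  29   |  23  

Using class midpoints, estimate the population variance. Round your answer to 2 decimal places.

102.63

Midpoints: 14.5, 24.5, 34.5, 44.5
n = 83, Σfm = 2663.5, mean = 32.0904
Σfm² = 93990.75
Σf(m − x̄)² = Σfm² − (Σfm)²/n = 93990.75 − 2663.5²/83 = 8518.0723
Population variance = 8518.0723 / 83 = 102.6274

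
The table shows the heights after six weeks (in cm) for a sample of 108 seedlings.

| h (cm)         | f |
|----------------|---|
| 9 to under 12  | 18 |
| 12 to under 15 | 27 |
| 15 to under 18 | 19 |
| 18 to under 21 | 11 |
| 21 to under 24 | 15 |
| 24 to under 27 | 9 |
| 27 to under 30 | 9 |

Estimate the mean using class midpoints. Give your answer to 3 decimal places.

17.639

Midpoints: 10.5, 13.5, 16.5, 19.5, 22.5, 25.5, 28.5
Σfm = 18×10.5 + 27×13.5 + 19×16.5 + 11×19.5 + 15×22.5 + 9×25.5 + 9×28.5 = 1905
n = Σf = 108
Mean = 1905 / 108 = 17.6389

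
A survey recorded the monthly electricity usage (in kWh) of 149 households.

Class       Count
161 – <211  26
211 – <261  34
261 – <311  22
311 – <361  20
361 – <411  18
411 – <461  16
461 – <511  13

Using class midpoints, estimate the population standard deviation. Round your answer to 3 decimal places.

95.986

Midpoints: 186, 236, 286, 336, 386, 436, 486
n = 149, Σfm = 46114, mean = 309.4899
Σfm² = 15644604
Σf(m − x̄)² = Σfm² − (Σfm)²/n = 15644604 − 46114²/149 = 1372785.2349
Population variance = 1372785.2349 / 149 = 9213.3237
Standard deviation = √9213.3237 = 95.9861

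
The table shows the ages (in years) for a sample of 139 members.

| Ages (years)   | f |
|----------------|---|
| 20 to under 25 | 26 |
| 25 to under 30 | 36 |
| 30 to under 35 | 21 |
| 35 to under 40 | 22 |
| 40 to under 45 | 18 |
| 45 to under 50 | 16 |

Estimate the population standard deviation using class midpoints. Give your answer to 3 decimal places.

8.220

Midpoints: 22.5, 27.5, 32.5, 37.5, 42.5, 47.5
n = 139, Σfm = 4607.5, mean = 33.1475
Σfm² = 162118.75
Σf(m − x̄)² = Σfm² − (Σfm)²/n = 162118.75 − 4607.5²/139 = 9391.7266
Population variance = 9391.7266 / 139 = 67.5664
Standard deviation = √67.5664 = 8.2199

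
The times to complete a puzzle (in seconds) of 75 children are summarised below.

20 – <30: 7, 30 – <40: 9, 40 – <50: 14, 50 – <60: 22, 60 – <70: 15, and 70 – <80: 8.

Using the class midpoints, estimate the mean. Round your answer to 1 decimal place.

52.1

Midpoints: 25, 35, 45, 55, 65, 75
Σfm = 7×25 + 9×35 + 14×45 + 22×55 + 15×65 + 8×75 = 3905
n = Σf = 75
Mean = 3905 / 75 = 52.0667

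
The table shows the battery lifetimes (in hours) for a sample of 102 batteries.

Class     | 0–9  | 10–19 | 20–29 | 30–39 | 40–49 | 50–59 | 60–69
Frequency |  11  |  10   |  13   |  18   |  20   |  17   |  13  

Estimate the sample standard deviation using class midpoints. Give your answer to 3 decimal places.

Midpoints: 4.5, 14.5, 24.5, 34.5, 44.5, 54.5, 64.5
n = 102, Σfm = 3789, mean = 37.1471
Σfm² = 175735.5
Σf(m − x̄)² = Σfm² − (Σfm)²/n = 175735.5 − 3789²/102 = 34985.2941
Sample variance = 34985.2941 / 101 = 346.3891
Standard deviation = √346.3891 = 18.6115

18.612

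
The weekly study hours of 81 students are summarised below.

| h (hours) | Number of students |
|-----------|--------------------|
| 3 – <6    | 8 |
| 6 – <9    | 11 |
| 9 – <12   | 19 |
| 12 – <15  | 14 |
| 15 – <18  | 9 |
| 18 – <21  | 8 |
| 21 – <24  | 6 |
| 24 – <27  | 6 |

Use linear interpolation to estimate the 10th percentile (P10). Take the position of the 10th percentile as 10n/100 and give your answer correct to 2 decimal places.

6.03

Cumulative frequencies: 8, 19, 38, 52, 61, 69, 75, 81
n = 81; position = 10n/100 = 8.1.
This falls in the class 6 – <9: L = 6, F = 8, f = 11, h = 3.
10th percentile ≈ 6 + ((8.1 − 8) / 11) × 3 = 6.0273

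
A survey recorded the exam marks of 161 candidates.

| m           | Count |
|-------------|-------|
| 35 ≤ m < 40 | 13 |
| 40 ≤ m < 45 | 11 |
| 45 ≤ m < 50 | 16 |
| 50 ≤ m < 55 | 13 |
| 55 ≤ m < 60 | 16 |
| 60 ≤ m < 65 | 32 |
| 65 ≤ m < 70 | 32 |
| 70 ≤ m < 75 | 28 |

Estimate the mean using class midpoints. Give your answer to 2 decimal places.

59.05

Midpoints: 37.5, 42.5, 47.5, 52.5, 57.5, 62.5, 67.5, 72.5
Σfm = 13×37.5 + 11×42.5 + 16×47.5 + 13×52.5 + 16×57.5 + 32×62.5 + 32×67.5 + 28×72.5 = 9507.5
n = Σf = 161
Mean = 9507.5 / 161 = 59.0528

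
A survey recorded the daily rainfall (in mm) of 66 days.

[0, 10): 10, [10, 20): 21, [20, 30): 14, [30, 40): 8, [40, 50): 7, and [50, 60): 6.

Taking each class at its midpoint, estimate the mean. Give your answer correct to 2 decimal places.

Midpoints: 5, 15, 25, 35, 45, 55
Σfm = 10×5 + 21×15 + 14×25 + 8×35 + 7×45 + 6×55 = 1640
n = Σf = 66
Mean = 1640 / 66 = 24.8485

24.85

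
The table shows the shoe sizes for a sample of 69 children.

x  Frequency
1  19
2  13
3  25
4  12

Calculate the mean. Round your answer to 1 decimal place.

Values: 1, 2, 3, 4
Σfx = 19×1 + 13×2 + 25×3 + 12×4 = 168
n = Σf = 69
Mean = 168 / 69 = 2.4348

2.4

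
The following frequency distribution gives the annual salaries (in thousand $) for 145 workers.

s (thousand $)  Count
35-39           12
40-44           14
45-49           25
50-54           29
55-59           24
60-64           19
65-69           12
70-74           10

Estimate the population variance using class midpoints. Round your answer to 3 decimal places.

93.180

Midpoints: 37, 42, 47, 52, 57, 62, 67, 72
n = 145, Σfm = 7785, mean = 53.6897
Σfm² = 431485
Σf(m − x̄)² = Σfm² − (Σfm)²/n = 431485 − 7785²/145 = 13511.0345
Population variance = 13511.0345 / 145 = 93.1795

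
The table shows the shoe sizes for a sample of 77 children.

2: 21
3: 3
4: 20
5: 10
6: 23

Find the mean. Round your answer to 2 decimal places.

4.14

Values: 2, 3, 4, 5, 6
Σfx = 21×2 + 3×3 + 20×4 + 10×5 + 23×6 = 319
n = Σf = 77
Mean = 319 / 77 = 4.1429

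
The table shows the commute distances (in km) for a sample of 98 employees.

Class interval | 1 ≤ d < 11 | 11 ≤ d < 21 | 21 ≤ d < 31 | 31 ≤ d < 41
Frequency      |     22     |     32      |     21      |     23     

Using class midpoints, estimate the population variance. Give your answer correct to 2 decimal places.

116.67

Midpoints: 6, 16, 26, 36
n = 98, Σfm = 2018, mean = 20.5918
Σfm² = 52988
Σf(m − x̄)² = Σfm² − (Σfm)²/n = 52988 − 2018²/98 = 11433.6735
Population variance = 11433.6735 / 98 = 116.6701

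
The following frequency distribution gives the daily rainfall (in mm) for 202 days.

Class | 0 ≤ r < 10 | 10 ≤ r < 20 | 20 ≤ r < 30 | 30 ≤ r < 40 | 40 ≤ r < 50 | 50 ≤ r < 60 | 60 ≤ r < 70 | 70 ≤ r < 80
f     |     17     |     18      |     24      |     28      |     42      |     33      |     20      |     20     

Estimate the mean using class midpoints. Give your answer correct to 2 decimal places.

Midpoints: 5, 15, 25, 35, 45, 55, 65, 75
Σfm = 17×5 + 18×15 + 24×25 + 28×35 + 42×45 + 33×55 + 20×65 + 20×75 = 8440
n = Σf = 202
Mean = 8440 / 202 = 41.7822

41.78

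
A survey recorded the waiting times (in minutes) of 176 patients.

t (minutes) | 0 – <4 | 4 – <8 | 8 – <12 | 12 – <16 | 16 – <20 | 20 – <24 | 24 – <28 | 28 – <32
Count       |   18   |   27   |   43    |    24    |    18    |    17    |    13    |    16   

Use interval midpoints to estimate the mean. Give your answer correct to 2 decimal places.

14.09

Midpoints: 2, 6, 10, 14, 18, 22, 26, 30
Σfm = 18×2 + 27×6 + 43×10 + 24×14 + 18×18 + 17×22 + 13×26 + 16×30 = 2480
n = Σf = 176
Mean = 2480 / 176 = 14.0909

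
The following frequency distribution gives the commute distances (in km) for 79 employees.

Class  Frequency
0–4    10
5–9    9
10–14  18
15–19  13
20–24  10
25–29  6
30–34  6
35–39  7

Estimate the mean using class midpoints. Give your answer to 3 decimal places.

17.127

Midpoints: 2, 7, 12, 17, 22, 27, 32, 37
Σfm = 10×2 + 9×7 + 18×12 + 13×17 + 10×22 + 6×27 + 6×32 + 7×37 = 1353
n = Σf = 79
Mean = 1353 / 79 = 17.1266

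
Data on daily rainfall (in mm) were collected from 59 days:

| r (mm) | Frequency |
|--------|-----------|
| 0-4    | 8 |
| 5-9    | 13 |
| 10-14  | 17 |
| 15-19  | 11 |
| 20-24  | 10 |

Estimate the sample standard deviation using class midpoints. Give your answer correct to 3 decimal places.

6.430

Midpoints: 2, 7, 12, 17, 22
n = 59, Σfm = 718, mean = 12.1695
Σfm² = 11136
Σf(m − x̄)² = Σfm² − (Σfm)²/n = 11136 − 718²/59 = 2398.3051
Sample variance = 2398.3051 / 58 = 41.3501
Standard deviation = √41.3501 = 6.4304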